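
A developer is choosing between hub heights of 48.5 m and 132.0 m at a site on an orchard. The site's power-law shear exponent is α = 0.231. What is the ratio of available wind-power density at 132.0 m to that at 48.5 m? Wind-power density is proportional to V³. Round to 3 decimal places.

2.001

Speed ratio: V_B/V_A = (z_B/z_A)^α = (132.0/48.5)^0.231 = (2.7216)^0.231 = 1.26022
Power-density ratio: P_B/P_A = (V_B/V_A)³ = (1.26022)³ = 2.00142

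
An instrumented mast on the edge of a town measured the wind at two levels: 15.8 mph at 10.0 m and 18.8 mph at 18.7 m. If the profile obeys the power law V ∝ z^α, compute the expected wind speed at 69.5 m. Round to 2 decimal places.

27.07 mph

First find α: α = ln(V₂/V₁)/ln(z₂/z₁) = ln(18.8/15.8)/ln(18.7/10.0) = 0.17385/0.62594 = 0.2777
Extrapolate from 18.7 m to 69.5 m: V₃ = 18.8 × (69.5/18.7)^0.2777 = 18.8 × 1.4400 = 27.0713 mph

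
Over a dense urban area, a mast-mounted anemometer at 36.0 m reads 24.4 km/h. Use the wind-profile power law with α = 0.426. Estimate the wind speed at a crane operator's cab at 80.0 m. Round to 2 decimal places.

Power-law profile: V₂ = V₁ · (z₂/z₁)^α
V₂ = 24.4 × (80.0/36.0)^0.426 = 24.4 × (2.2222)^0.426
    = 24.4 × 1.4052 = 34.2864 km/h

34.29 km/h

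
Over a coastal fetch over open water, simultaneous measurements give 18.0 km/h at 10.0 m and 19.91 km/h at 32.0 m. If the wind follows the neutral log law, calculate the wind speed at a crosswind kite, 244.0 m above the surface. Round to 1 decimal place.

Log law: V ∝ ln(z/z₀). From the pair, with r = V₁/V₂ = 0.90407,
ln z₀ = (ln z₁ − r·ln z₂)/(1 − r) = (2.3026 − 0.90407×3.4657)/0.09593 = -8.6590 → z₀ = 0.0001735 m
V₃ = V₁ · ln(z₃/z₀)/ln(z₁/z₀) = 18.0 × 14.1562/10.9616 = 23.2458 km/h

23.2 km/h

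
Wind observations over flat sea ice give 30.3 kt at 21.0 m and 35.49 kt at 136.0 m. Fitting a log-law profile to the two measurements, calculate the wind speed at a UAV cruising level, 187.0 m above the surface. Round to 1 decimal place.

Log law: V ∝ ln(z/z₀). From the pair, with r = V₁/V₂ = 0.85376,
ln z₀ = (ln z₁ − r·ln z₂)/(1 − r) = (3.0445 − 0.85376×4.9127)/0.14624 = -7.8619 → z₀ = 0.0003851 m
V₃ = V₁ · ln(z₃/z₀)/ln(z₁/z₀) = 30.3 × 13.0930/10.9064 = 36.3747 kt

36.4 kt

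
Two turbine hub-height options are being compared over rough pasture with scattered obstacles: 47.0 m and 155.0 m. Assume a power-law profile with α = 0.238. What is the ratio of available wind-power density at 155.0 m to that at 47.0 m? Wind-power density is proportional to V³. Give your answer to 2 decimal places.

Speed ratio: V_B/V_A = (z_B/z_A)^α = (155.0/47.0)^0.238 = (3.2979)^0.238 = 1.32843
Power-density ratio: P_B/P_A = (V_B/V_A)³ = (1.32843)³ = 2.34433

2.34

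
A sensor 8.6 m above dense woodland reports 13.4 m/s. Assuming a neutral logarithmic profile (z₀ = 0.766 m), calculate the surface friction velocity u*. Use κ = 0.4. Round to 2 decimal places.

Log law: V(z) = (u*/κ) · ln(z/z₀) ⇒ u* = κ · V / ln(z/z₀)
u* = 0.4 × 13.4 / ln(8.6/0.766) = 0.4 × 13.4 / 2.4183
   = 5.3600 / 2.4183 = 2.2164 m/s

u* ≈ 2.22 m/s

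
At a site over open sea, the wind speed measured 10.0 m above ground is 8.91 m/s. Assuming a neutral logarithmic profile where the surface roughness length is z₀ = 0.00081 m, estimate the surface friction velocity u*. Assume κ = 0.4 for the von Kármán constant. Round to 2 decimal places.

u* ≈ 0.38 m/s

Log law: V(z) = (u*/κ) · ln(z/z₀) ⇒ u* = κ · V / ln(z/z₀)
u* = 0.4 × 8.91 / ln(10.0/0.00081) = 0.4 × 8.91 / 9.4211
   = 3.5640 / 9.4211 = 0.3783 m/s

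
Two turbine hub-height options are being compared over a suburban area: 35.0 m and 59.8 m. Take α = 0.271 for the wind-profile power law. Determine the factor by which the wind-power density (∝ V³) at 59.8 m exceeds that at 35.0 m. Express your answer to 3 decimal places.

Speed ratio: V_B/V_A = (z_B/z_A)^α = (59.8/35.0)^0.271 = (1.7086)^0.271 = 1.15623
Power-density ratio: P_B/P_A = (V_B/V_A)³ = (1.15623)³ = 1.54572

1.546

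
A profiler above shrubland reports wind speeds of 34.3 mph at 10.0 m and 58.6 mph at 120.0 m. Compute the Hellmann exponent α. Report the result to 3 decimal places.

Power law: V₂/V₁ = (z₂/z₁)^α ⇒ α = ln(V₂/V₁) / ln(z₂/z₁)
α = ln(58.6/34.3) / ln(120.0/10.0) = ln(1.7085) / ln(12.0000)
  = 0.53559 / 2.48491 = 0.21554

α ≈ 0.216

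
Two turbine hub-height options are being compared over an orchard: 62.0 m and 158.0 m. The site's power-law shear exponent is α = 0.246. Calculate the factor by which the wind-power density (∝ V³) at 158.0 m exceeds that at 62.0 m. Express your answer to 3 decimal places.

1.994

Speed ratio: V_B/V_A = (z_B/z_A)^α = (158.0/62.0)^0.246 = (2.5484)^0.246 = 1.25876
Power-density ratio: P_B/P_A = (V_B/V_A)³ = (1.25876)³ = 1.99445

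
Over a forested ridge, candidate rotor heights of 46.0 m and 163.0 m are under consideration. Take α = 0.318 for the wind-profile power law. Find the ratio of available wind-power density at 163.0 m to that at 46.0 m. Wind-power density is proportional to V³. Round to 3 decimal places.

Speed ratio: V_B/V_A = (z_B/z_A)^α = (163.0/46.0)^0.318 = (3.5435)^0.318 = 1.49527
Power-density ratio: P_B/P_A = (V_B/V_A)³ = (1.49527)³ = 3.34315

3.343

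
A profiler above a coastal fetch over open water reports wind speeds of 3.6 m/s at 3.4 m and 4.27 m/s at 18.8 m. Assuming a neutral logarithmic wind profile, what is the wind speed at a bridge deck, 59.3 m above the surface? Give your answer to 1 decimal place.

4.7 m/s

Log law: V ∝ ln(z/z₀). From the pair, with r = V₁/V₂ = 0.84309,
ln z₀ = (ln z₁ − r·ln z₂)/(1 − r) = (1.2238 − 0.84309×2.9339)/0.15691 = -7.9647 → z₀ = 0.0003475 m
V₃ = V₁ · ln(z₃/z₀)/ln(z₁/z₀) = 3.6 × 12.0473/9.1885 = 4.7201 m/s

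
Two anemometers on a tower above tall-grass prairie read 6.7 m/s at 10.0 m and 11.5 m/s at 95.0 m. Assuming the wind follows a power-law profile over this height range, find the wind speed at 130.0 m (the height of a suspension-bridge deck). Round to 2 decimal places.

First find α: α = ln(V₂/V₁)/ln(z₂/z₁) = ln(11.5/6.7)/ln(95.0/10.0) = 0.54024/2.25129 = 0.2400
Extrapolate from 95.0 m to 130.0 m: V₃ = 11.5 × (130.0/95.0)^0.2400 = 11.5 × 1.0782 = 12.3990 m/s

12.40 m/s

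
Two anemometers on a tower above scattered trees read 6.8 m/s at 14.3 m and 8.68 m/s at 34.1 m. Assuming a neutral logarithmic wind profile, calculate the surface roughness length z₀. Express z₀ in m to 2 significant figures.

z₀ ≈ 0.62 m

Log law: V(z) ∝ ln(z/z₀). With r = V₁/V₂ = 6.8/8.68 = 0.78341,
r · ln(z₂/z₀) = ln(z₁/z₀) ⇒ ln z₀ = (ln z₁ − r·ln z₂)/(1 − r)
ln z₀ = (2.66026 − 0.78341×3.52930) / 0.21659 = -0.4831
z₀ = exp(-0.4831) = 0.6169 m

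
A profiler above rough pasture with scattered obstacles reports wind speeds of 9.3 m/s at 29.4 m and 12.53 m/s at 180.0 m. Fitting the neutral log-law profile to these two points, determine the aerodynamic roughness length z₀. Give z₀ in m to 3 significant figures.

z₀ ≈ 0.159 m

Log law: V(z) ∝ ln(z/z₀). With r = V₁/V₂ = 9.3/12.53 = 0.74222,
r · ln(z₂/z₀) = ln(z₁/z₀) ⇒ ln z₀ = (ln z₁ − r·ln z₂)/(1 − r)
ln z₀ = (3.38099 − 0.74222×5.19296) / 0.25778 = -1.8361
z₀ = exp(-1.8361) = 0.1594 m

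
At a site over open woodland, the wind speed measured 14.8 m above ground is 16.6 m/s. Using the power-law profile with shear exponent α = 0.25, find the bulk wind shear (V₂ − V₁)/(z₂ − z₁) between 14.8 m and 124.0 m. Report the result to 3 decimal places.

Power law: V₂ = V₁ · (z₂/z₁)^α = 16.6 × (8.3784)^0.25 = 28.2422 m/s
ΔV/Δz = (28.2422 − 16.6)/(124.0 − 14.8) = 11.6422/109.2000 = 0.10661 m/s/m

0.107 m/s/m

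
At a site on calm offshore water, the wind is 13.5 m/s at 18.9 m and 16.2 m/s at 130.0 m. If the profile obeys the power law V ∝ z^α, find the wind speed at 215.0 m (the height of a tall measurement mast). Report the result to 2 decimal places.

First find α: α = ln(V₂/V₁)/ln(z₂/z₁) = ln(16.2/13.5)/ln(130.0/18.9) = 0.18232/1.92837 = 0.0945
Extrapolate from 130.0 m to 215.0 m: V₃ = 16.2 × (215.0/130.0)^0.0945 = 16.2 × 1.0487 = 16.9892 m/s

16.99 m/s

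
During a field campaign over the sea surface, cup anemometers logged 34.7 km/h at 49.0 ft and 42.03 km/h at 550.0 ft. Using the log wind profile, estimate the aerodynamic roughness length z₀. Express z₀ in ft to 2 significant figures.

Log law: V(z) ∝ ln(z/z₀). With r = V₁/V₂ = 34.7/42.03 = 0.82560,
r · ln(z₂/z₀) = ln(z₁/z₀) ⇒ ln z₀ = (ln z₁ − r·ln z₂)/(1 − r)
ln z₀ = (3.89182 − 0.82560×6.30992) / 0.17440 = -7.5554
z₀ = exp(-7.5554) = 0.0005233 ft

z₀ ≈ 0.00052 ft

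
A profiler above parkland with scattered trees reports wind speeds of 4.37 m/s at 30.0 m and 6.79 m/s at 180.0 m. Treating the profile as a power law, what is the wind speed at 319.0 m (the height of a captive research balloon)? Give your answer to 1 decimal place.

First find α: α = ln(V₂/V₁)/ln(z₂/z₁) = ln(6.79/4.37)/ln(180.0/30.0) = 0.44069/1.79176 = 0.2460
Extrapolate from 180.0 m to 319.0 m: V₃ = 6.79 × (319.0/180.0)^0.2460 = 6.79 × 1.1511 = 7.8162 m/s

7.8 m/s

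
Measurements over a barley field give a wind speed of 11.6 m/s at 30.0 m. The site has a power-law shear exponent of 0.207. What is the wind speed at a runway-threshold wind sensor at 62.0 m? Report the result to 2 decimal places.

13.48 m/s

Power-law profile: V₂ = V₁ · (z₂/z₁)^α
V₂ = 11.6 × (62.0/30.0)^0.207 = 11.6 × (2.0667)^0.207
    = 11.6 × 1.1621 = 13.4809 m/s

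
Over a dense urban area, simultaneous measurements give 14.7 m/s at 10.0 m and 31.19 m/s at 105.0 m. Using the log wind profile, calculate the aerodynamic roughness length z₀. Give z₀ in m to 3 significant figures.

Log law: V(z) ∝ ln(z/z₀). With r = V₁/V₂ = 14.7/31.19 = 0.47130,
r · ln(z₂/z₀) = ln(z₁/z₀) ⇒ ln z₀ = (ln z₁ − r·ln z₂)/(1 − r)
ln z₀ = (2.30259 − 0.47130×4.65396) / 0.52870 = 0.2065
z₀ = exp(0.2065) = 1.229 m

z₀ ≈ 1.23 m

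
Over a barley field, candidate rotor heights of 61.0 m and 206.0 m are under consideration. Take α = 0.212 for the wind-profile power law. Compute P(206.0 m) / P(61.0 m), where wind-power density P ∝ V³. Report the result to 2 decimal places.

2.17

Speed ratio: V_B/V_A = (z_B/z_A)^α = (206.0/61.0)^0.212 = (3.3770)^0.212 = 1.29434
Power-density ratio: P_B/P_A = (V_B/V_A)³ = (1.29434)³ = 2.16845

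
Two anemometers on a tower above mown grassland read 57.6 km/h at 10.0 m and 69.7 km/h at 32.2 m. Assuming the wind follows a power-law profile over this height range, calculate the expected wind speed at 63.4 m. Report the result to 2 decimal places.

First find α: α = ln(V₂/V₁)/ln(z₂/z₁) = ln(69.7/57.6)/ln(32.2/10.0) = 0.19068/1.16938 = 0.1631
Extrapolate from 32.2 m to 63.4 m: V₃ = 69.7 × (63.4/32.2)^0.1631 = 69.7 × 1.1168 = 77.8413 km/h

77.84 km/h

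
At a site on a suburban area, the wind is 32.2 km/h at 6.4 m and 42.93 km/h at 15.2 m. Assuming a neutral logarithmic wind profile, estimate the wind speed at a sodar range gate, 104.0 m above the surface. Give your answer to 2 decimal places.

Log law: V ∝ ln(z/z₀). From the pair, with r = V₁/V₂ = 0.75006,
ln z₀ = (ln z₁ − r·ln z₂)/(1 − r) = (1.8563 − 0.75006×2.7213)/0.24994 = -0.7395 → z₀ = 0.4774 m
V₃ = V₁ · ln(z₃/z₀)/ln(z₁/z₀) = 32.2 × 5.3839/2.5958 = 66.7853 km/h

66.79 km/h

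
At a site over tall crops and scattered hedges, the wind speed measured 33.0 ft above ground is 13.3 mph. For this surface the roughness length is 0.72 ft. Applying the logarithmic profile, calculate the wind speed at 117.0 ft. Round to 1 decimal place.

Log law: V(z) ∝ ln(z/z₀), so V₂/V₁ = ln(z₂/z₀) / ln(z₁/z₀).
ln(117.0/0.72) = 5.0907, ln(33.0/0.72) = 3.8250
V₂ = 13.3 × 5.0907/3.8250 = 13.3 × 1.3309 = 17.7009 mph

17.7 mph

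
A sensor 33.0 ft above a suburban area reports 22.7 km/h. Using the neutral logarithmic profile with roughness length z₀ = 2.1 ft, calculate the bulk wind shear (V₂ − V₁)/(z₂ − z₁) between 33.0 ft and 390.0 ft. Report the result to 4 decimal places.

0.0570 km/h/ft

Log law: V₂ = V₁ · ln(z₂/z₀)/ln(z₁/z₀) = 22.7 × 5.2242/2.7546 = 43.0519 km/h
ΔV/Δz = (43.0519 − 22.7)/(390.0 − 33.0) = 20.3519/357.0000 = 0.05701 km/h/ft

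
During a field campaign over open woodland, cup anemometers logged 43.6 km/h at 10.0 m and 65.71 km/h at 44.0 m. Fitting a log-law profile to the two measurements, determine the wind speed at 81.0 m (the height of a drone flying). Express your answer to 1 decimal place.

Log law: V ∝ ln(z/z₀). From the pair, with r = V₁/V₂ = 0.66352,
ln z₀ = (ln z₁ − r·ln z₂)/(1 − r) = (2.3026 − 0.66352×3.7842)/0.33648 = -0.6191 → z₀ = 0.5384 m
V₃ = V₁ · ln(z₃/z₀)/ln(z₁/z₀) = 43.6 × 5.0135/2.9217 = 74.8169 km/h

74.8 km/h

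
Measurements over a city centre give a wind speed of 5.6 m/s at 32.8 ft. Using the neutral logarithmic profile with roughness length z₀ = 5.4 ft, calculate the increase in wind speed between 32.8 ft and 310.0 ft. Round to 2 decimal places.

6.97 m/s

Log law: V₂ = V₁ · ln(z₂/z₀)/ln(z₁/z₀) = 5.6 × 4.0502/1.8040 = 12.5724 m/s
ΔV = 12.5724 − 5.6 = 6.9724 m/s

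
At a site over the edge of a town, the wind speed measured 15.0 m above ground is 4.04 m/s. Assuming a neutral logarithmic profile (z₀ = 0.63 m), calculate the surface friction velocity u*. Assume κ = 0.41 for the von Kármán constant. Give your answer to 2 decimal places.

Log law: V(z) = (u*/κ) · ln(z/z₀) ⇒ u* = κ · V / ln(z/z₀)
u* = 0.41 × 4.04 / ln(15.0/0.63) = 0.41 × 4.04 / 3.1701
   = 1.6564 / 3.1701 = 0.5225 m/s

u* ≈ 0.52 m/s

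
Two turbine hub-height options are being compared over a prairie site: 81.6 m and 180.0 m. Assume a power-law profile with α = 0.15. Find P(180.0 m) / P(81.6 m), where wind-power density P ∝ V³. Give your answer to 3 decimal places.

1.428

Speed ratio: V_B/V_A = (z_B/z_A)^α = (180.0/81.6)^0.15 = (2.2059)^0.15 = 1.12600
Power-density ratio: P_B/P_A = (V_B/V_A)³ = (1.12600)³ = 1.42762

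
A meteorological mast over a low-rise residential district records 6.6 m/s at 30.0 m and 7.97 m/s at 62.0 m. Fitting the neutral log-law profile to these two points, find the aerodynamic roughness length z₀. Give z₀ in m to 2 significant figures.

Log law: V(z) ∝ ln(z/z₀). With r = V₁/V₂ = 6.6/7.97 = 0.82811,
r · ln(z₂/z₀) = ln(z₁/z₀) ⇒ ln z₀ = (ln z₁ − r·ln z₂)/(1 − r)
ln z₀ = (3.40120 − 0.82811×4.12713) / 0.17189 = -0.0960
z₀ = exp(-0.0960) = 0.9084 m

z₀ ≈ 0.91 m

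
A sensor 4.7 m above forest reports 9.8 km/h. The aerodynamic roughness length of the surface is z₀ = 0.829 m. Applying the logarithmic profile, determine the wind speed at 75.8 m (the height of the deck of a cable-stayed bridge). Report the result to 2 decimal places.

25.50 km/h

Log law: V(z) ∝ ln(z/z₀), so V₂/V₁ = ln(z₂/z₀) / ln(z₁/z₀).
ln(75.8/0.829) = 4.5156, ln(4.7/0.829) = 1.7351
V₂ = 9.8 × 4.5156/1.7351 = 9.8 × 2.6025 = 25.5047 km/h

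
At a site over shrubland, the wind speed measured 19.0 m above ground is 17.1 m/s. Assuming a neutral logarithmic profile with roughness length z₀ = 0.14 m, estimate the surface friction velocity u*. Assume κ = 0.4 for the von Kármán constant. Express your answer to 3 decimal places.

Log law: V(z) = (u*/κ) · ln(z/z₀) ⇒ u* = κ · V / ln(z/z₀)
u* = 0.4 × 17.1 / ln(19.0/0.14) = 0.4 × 17.1 / 4.9106
   = 6.8400 / 4.9106 = 1.3929 m/s

u* ≈ 1.393 m/s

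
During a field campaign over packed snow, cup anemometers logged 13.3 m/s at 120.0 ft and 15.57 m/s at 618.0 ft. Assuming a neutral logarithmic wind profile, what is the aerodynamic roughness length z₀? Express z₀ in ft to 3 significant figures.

z₀ ≈ 0.00810 ft

Log law: V(z) ∝ ln(z/z₀). With r = V₁/V₂ = 13.3/15.57 = 0.85421,
r · ln(z₂/z₀) = ln(z₁/z₀) ⇒ ln z₀ = (ln z₁ − r·ln z₂)/(1 − r)
ln z₀ = (4.78749 − 0.85421×6.42649) / 0.14579 = -4.8154
z₀ = exp(-4.8154) = 0.008104 ft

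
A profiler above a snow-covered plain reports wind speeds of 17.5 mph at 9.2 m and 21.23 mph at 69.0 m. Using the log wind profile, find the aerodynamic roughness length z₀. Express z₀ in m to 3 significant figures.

Log law: V(z) ∝ ln(z/z₀). With r = V₁/V₂ = 17.5/21.23 = 0.82431,
r · ln(z₂/z₀) = ln(z₁/z₀) ⇒ ln z₀ = (ln z₁ − r·ln z₂)/(1 − r)
ln z₀ = (2.21920 − 0.82431×4.23411) / 0.17569 = -7.2341
z₀ = exp(-7.2341) = 0.0007216 m

z₀ ≈ 0.000722 m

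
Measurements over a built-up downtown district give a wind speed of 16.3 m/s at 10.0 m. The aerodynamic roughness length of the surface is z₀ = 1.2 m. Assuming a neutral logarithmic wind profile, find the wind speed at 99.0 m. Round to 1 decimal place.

33.9 m/s

Log law: V(z) ∝ ln(z/z₀), so V₂/V₁ = ln(z₂/z₀) / ln(z₁/z₀).
ln(99.0/1.2) = 4.4128, ln(10.0/1.2) = 2.1203
V₂ = 16.3 × 4.4128/2.1203 = 16.3 × 2.0812 = 33.9244 m/s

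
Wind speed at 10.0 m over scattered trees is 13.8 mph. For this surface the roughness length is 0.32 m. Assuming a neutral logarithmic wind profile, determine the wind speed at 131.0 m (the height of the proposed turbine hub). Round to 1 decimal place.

24.1 mph

Log law: V(z) ∝ ln(z/z₀), so V₂/V₁ = ln(z₂/z₀) / ln(z₁/z₀).
ln(131.0/0.32) = 6.0146, ln(10.0/0.32) = 3.4420
V₂ = 13.8 × 6.0146/3.4420 = 13.8 × 1.7474 = 24.1143 mph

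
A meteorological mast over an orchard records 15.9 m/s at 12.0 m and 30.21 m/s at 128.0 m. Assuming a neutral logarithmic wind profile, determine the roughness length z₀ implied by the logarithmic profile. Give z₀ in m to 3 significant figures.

z₀ ≈ 0.865 m

Log law: V(z) ∝ ln(z/z₀). With r = V₁/V₂ = 15.9/30.21 = 0.52632,
r · ln(z₂/z₀) = ln(z₁/z₀) ⇒ ln z₀ = (ln z₁ − r·ln z₂)/(1 − r)
ln z₀ = (2.48491 − 0.52632×4.85203) / 0.47368 = -0.1452
z₀ = exp(-0.1452) = 0.8648 m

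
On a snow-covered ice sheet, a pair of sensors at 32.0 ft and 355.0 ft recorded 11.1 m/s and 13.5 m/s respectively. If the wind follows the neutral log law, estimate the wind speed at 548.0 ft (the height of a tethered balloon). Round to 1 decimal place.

Log law: V ∝ ln(z/z₀). From the pair, with r = V₁/V₂ = 0.82222,
ln z₀ = (ln z₁ − r·ln z₂)/(1 − r) = (3.4657 − 0.82222×5.8721)/0.17778 = -7.6638 → z₀ = 0.0004695 ft
V₃ = V₁ · ln(z₃/z₀)/ln(z₁/z₀) = 11.1 × 13.9701/11.1295 = 13.9330 m/s

13.9 m/s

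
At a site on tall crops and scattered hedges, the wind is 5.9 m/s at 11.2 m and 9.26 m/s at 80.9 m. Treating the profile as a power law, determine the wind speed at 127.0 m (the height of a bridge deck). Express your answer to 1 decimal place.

10.3 m/s

First find α: α = ln(V₂/V₁)/ln(z₂/z₁) = ln(9.26/5.9)/ln(80.9/11.2) = 0.45075/1.97730 = 0.2280
Extrapolate from 80.9 m to 127.0 m: V₃ = 9.26 × (127.0/80.9)^0.2280 = 9.26 × 1.1083 = 10.2626 m/s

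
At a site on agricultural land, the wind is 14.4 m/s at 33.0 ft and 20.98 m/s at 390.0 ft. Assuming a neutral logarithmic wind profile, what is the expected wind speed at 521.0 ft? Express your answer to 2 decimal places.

Log law: V ∝ ln(z/z₀). From the pair, with r = V₁/V₂ = 0.68637,
ln z₀ = (ln z₁ − r·ln z₂)/(1 − r) = (3.4965 − 0.68637×5.9661)/0.31363 = -1.9082 → z₀ = 0.1484 ft
V₃ = V₁ · ln(z₃/z₀)/ln(z₁/z₀) = 14.4 × 8.1639/5.4047 = 21.7516 m/s

21.75 m/s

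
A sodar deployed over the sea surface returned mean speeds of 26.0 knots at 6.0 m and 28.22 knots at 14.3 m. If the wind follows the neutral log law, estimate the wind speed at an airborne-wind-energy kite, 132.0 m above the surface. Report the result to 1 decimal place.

Log law: V ∝ ln(z/z₀). From the pair, with r = V₁/V₂ = 0.92133,
ln z₀ = (ln z₁ − r·ln z₂)/(1 − r) = (1.7918 − 0.92133×2.6603)/0.07867 = -8.3799 → z₀ = 0.0002294 m
V₃ = V₁ · ln(z₃/z₀)/ln(z₁/z₀) = 26.0 × 13.2627/10.1716 = 33.9011 knots

33.9 knots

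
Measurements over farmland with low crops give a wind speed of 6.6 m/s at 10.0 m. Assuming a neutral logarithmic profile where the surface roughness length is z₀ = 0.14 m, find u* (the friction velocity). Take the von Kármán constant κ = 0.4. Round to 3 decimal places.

u* ≈ 0.618 m/s

Log law: V(z) = (u*/κ) · ln(z/z₀) ⇒ u* = κ · V / ln(z/z₀)
u* = 0.4 × 6.6 / ln(10.0/0.14) = 0.4 × 6.6 / 4.2687
   = 2.6400 / 4.2687 = 0.6185 m/s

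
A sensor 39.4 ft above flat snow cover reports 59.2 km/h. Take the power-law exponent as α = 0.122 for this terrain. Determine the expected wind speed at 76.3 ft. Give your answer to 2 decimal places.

Power-law profile: V₂ = V₁ · (z₂/z₁)^α
V₂ = 59.2 × (76.3/39.4)^0.122 = 59.2 × (1.9365)^0.122
    = 59.2 × 1.0840 = 64.1711 km/h

64.17 km/h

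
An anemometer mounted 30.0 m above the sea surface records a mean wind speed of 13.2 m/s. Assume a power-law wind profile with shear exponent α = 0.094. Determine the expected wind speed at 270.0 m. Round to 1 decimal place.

16.2 m/s

Power-law profile: V₂ = V₁ · (z₂/z₁)^α
V₂ = 13.2 × (270.0/30.0)^0.094 = 13.2 × (9.0000)^0.094
    = 13.2 × 1.2294 = 16.2283 m/s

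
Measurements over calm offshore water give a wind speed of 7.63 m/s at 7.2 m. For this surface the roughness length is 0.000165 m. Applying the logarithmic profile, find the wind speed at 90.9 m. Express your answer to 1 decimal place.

9.4 m/s

Log law: V(z) ∝ ln(z/z₀), so V₂/V₁ = ln(z₂/z₀) / ln(z₁/z₀).
ln(90.9/0.000165) = 13.2193, ln(7.2/0.000165) = 10.6836
V₂ = 7.63 × 13.2193/10.6836 = 7.63 × 1.2373 = 9.4409 m/s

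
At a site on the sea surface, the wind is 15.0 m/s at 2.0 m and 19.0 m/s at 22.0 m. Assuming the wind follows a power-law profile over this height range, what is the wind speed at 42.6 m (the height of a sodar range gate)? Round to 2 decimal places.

20.28 m/s

First find α: α = ln(V₂/V₁)/ln(z₂/z₁) = ln(19.0/15.0)/ln(22.0/2.0) = 0.23639/2.39790 = 0.0986
Extrapolate from 22.0 m to 42.6 m: V₃ = 19.0 × (42.6/22.0)^0.0986 = 19.0 × 1.0673 = 20.2789 m/s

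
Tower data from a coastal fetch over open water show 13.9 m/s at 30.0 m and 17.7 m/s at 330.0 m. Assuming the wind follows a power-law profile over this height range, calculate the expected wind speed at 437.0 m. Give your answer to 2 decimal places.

First find α: α = ln(V₂/V₁)/ln(z₂/z₁) = ln(17.7/13.9)/ln(330.0/30.0) = 0.24168/2.39790 = 0.1008
Extrapolate from 330.0 m to 437.0 m: V₃ = 17.7 × (437.0/330.0)^0.1008 = 17.7 × 1.0287 = 18.2082 m/s

18.21 m/s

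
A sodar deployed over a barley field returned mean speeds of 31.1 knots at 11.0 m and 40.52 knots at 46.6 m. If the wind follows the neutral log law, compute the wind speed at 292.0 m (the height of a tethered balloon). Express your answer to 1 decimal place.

Log law: V ∝ ln(z/z₀). From the pair, with r = V₁/V₂ = 0.76752,
ln z₀ = (ln z₁ − r·ln z₂)/(1 − r) = (2.3979 − 0.76752×3.8416)/0.23248 = -2.3685 → z₀ = 0.09362 m
V₃ = V₁ · ln(z₃/z₀)/ln(z₁/z₀) = 31.1 × 8.0452/4.7664 = 52.4942 knots

52.5 knots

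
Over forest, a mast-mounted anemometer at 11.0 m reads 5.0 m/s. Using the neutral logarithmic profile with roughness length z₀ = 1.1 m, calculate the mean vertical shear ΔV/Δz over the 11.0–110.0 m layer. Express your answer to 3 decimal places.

0.051 m/s/m

Log law: V₂ = V₁ · ln(z₂/z₀)/ln(z₁/z₀) = 5.0 × 4.6052/2.3026 = 10.0000 m/s
ΔV/Δz = (10.0000 − 5.0)/(110.0 − 11.0) = 5.0000/99.0000 = 0.05051 m/s/m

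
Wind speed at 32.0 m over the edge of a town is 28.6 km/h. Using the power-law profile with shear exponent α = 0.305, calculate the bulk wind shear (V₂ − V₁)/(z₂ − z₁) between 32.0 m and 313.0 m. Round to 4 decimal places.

0.1023 km/h/m

Power law: V₂ = V₁ · (z₂/z₁)^α = 28.6 × (9.7812)^0.305 = 57.3372 km/h
ΔV/Δz = (57.3372 − 28.6)/(313.0 − 32.0) = 28.7372/281.0000 = 0.10227 km/h/m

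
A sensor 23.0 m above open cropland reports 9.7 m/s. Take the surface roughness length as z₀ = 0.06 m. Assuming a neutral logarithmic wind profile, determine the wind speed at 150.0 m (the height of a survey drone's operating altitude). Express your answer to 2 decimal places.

12.76 m/s

Log law: V(z) ∝ ln(z/z₀), so V₂/V₁ = ln(z₂/z₀) / ln(z₁/z₀).
ln(150.0/0.06) = 7.8240, ln(23.0/0.06) = 5.9489
V₂ = 9.7 × 7.8240/5.9489 = 9.7 × 1.3152 = 12.7575 m/s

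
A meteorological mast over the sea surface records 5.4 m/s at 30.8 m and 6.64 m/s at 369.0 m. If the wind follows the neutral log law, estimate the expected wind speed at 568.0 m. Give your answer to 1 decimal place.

Log law: V ∝ ln(z/z₀). From the pair, with r = V₁/V₂ = 0.81325,
ln z₀ = (ln z₁ − r·ln z₂)/(1 − r) = (3.4275 − 0.81325×5.9108)/0.18675 = -7.3868 → z₀ = 0.0006194 m
V₃ = V₁ · ln(z₃/z₀)/ln(z₁/z₀) = 5.4 × 13.7289/10.8143 = 6.8554 m/s

6.9 m/s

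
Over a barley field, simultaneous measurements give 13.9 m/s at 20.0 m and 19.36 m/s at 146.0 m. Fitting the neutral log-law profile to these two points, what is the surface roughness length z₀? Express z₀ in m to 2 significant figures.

z₀ ≈ 0.13 m

Log law: V(z) ∝ ln(z/z₀). With r = V₁/V₂ = 13.9/19.36 = 0.71798,
r · ln(z₂/z₀) = ln(z₁/z₀) ⇒ ln z₀ = (ln z₁ − r·ln z₂)/(1 − r)
ln z₀ = (2.99573 − 0.71798×4.98361) / 0.28202 = -2.0650
z₀ = exp(-2.0650) = 0.1268 m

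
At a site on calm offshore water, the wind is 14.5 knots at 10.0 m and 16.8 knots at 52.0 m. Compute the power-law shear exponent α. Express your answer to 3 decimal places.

Power law: V₂/V₁ = (z₂/z₁)^α ⇒ α = ln(V₂/V₁) / ln(z₂/z₁)
α = ln(16.8/14.5) / ln(52.0/10.0) = ln(1.1586) / ln(5.2000)
  = 0.14723 / 1.64866 = 0.08930

α ≈ 0.089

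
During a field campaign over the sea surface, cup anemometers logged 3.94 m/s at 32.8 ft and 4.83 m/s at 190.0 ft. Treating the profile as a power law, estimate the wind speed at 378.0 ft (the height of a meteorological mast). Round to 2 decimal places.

5.23 m/s

First find α: α = ln(V₂/V₁)/ln(z₂/z₁) = ln(4.83/3.94)/ln(190.0/32.8) = 0.20367/1.75660 = 0.1159
Extrapolate from 190.0 ft to 378.0 ft: V₃ = 4.83 × (378.0/190.0)^0.1159 = 4.83 × 1.0830 = 5.2310 m/s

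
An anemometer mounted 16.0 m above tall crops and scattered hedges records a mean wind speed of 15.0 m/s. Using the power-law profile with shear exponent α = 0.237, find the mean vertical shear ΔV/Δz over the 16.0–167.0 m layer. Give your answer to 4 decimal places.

0.0739 m/s/m

Power law: V₂ = V₁ · (z₂/z₁)^α = 15.0 × (10.4375)^0.237 = 26.1516 m/s
ΔV/Δz = (26.1516 − 15.0)/(167.0 − 16.0) = 11.1516/151.0000 = 0.07385 m/s/m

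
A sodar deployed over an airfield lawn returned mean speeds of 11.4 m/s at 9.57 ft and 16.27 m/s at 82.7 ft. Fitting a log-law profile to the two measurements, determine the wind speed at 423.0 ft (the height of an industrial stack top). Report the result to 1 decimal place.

Log law: V ∝ ln(z/z₀). From the pair, with r = V₁/V₂ = 0.70068,
ln z₀ = (ln z₁ − r·ln z₂)/(1 − r) = (2.2586 − 0.70068×4.4152)/0.29932 = -2.7896 → z₀ = 0.06144 ft
V₃ = V₁ · ln(z₃/z₀)/ln(z₁/z₀) = 11.4 × 8.8370/5.0483 = 19.9557 m/s

20.0 m/s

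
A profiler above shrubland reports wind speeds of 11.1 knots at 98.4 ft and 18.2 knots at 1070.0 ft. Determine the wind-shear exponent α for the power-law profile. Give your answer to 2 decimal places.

Power law: V₂/V₁ = (z₂/z₁)^α ⇒ α = ln(V₂/V₁) / ln(z₂/z₁)
α = ln(18.2/11.1) / ln(1070.0/98.4) = ln(1.6396) / ln(10.8740)
  = 0.49448 / 2.38637 = 0.20721

α ≈ 0.21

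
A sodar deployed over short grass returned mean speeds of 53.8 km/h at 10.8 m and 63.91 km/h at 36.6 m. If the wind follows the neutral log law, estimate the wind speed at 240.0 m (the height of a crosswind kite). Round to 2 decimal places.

Log law: V ∝ ln(z/z₀). From the pair, with r = V₁/V₂ = 0.84181,
ln z₀ = (ln z₁ − r·ln z₂)/(1 − r) = (2.3795 − 0.84181×3.6000)/0.15819 = -4.1153 → z₀ = 0.01632 m
V₃ = V₁ · ln(z₃/z₀)/ln(z₁/z₀) = 53.8 × 9.5960/6.4949 = 79.4878 km/h

79.49 km/h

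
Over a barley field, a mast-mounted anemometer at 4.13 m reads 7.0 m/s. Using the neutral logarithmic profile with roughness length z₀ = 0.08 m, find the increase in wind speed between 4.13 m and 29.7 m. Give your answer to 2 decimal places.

Log law: V₂ = V₁ · ln(z₂/z₀)/ln(z₁/z₀) = 7.0 × 5.9169/3.9440 = 10.5015 m/s
ΔV = 10.5015 − 7.0 = 3.5015 m/s

3.50 m/s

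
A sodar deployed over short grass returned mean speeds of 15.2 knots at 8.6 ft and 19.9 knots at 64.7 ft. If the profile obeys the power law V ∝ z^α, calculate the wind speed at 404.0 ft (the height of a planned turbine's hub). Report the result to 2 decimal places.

25.41 knots

First find α: α = ln(V₂/V₁)/ln(z₂/z₁) = ln(19.9/15.2)/ln(64.7/8.6) = 0.26942/2.01800 = 0.1335
Extrapolate from 64.7 ft to 404.0 ft: V₃ = 19.9 × (404.0/64.7)^0.1335 = 19.9 × 1.2770 = 25.4131 knots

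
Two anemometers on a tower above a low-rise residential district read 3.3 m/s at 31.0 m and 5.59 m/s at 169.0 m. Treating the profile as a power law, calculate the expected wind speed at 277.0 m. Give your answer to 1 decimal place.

6.5 m/s

First find α: α = ln(V₂/V₁)/ln(z₂/z₁) = ln(5.59/3.3)/ln(169.0/31.0) = 0.52706/1.69591 = 0.3108
Extrapolate from 169.0 m to 277.0 m: V₃ = 5.59 × (277.0/169.0)^0.3108 = 5.59 × 1.1660 = 6.5178 m/s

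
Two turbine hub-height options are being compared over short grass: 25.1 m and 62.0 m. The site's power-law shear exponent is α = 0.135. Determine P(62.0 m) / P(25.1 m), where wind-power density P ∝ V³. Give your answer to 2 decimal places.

1.44

Speed ratio: V_B/V_A = (z_B/z_A)^α = (62.0/25.1)^0.135 = (2.4701)^0.135 = 1.12984
Power-density ratio: P_B/P_A = (V_B/V_A)³ = (1.12984)³ = 1.44228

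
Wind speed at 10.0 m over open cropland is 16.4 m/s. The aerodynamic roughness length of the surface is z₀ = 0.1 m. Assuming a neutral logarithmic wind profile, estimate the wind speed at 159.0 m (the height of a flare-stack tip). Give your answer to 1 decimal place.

Log law: V(z) ∝ ln(z/z₀), so V₂/V₁ = ln(z₂/z₀) / ln(z₁/z₀).
ln(159.0/0.1) = 7.3715, ln(10.0/0.1) = 4.6052
V₂ = 16.4 × 7.3715/4.6052 = 16.4 × 1.6007 = 26.2515 m/s

26.3 m/s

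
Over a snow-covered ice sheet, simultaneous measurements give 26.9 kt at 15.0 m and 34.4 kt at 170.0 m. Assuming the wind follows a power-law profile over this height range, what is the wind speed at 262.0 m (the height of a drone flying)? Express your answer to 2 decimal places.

35.94 kt

First find α: α = ln(V₂/V₁)/ln(z₂/z₁) = ln(34.4/26.9)/ln(170.0/15.0) = 0.24593/2.42775 = 0.1013
Extrapolate from 170.0 m to 262.0 m: V₃ = 34.4 × (262.0/170.0)^0.1013 = 34.4 × 1.0448 = 35.9408 kt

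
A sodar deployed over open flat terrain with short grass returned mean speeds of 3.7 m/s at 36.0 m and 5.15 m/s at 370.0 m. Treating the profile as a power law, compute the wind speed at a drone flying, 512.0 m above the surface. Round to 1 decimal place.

5.4 m/s

First find α: α = ln(V₂/V₁)/ln(z₂/z₁) = ln(5.15/3.7)/ln(370.0/36.0) = 0.33066/2.32998 = 0.1419
Extrapolate from 370.0 m to 512.0 m: V₃ = 5.15 × (512.0/370.0)^0.1419 = 5.15 × 1.0472 = 5.3930 m/s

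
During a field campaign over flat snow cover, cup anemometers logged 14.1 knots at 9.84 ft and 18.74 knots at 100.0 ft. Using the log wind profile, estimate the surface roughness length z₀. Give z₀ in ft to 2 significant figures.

Log law: V(z) ∝ ln(z/z₀). With r = V₁/V₂ = 14.1/18.74 = 0.75240,
r · ln(z₂/z₀) = ln(z₁/z₀) ⇒ ln z₀ = (ln z₁ − r·ln z₂)/(1 − r)
ln z₀ = (2.28646 − 0.75240×4.60517) / 0.24760 = -4.7596
z₀ = exp(-4.7596) = 0.008569 ft

z₀ ≈ 0.0086 ft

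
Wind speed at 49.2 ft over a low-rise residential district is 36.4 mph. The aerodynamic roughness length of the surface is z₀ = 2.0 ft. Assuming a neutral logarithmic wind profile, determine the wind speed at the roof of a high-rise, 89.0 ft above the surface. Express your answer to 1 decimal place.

43.1 mph

Log law: V(z) ∝ ln(z/z₀), so V₂/V₁ = ln(z₂/z₀) / ln(z₁/z₀).
ln(89.0/2.0) = 3.7955, ln(49.2/2.0) = 3.2027
V₂ = 36.4 × 3.7955/3.2027 = 36.4 × 1.1851 = 43.1367 mph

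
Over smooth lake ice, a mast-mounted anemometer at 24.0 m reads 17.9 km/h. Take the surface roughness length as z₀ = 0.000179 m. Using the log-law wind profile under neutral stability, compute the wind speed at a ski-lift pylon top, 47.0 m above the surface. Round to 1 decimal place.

Log law: V(z) ∝ ln(z/z₀), so V₂/V₁ = ln(z₂/z₀) / ln(z₁/z₀).
ln(47.0/0.000179) = 12.4783, ln(24.0/0.000179) = 11.8062
V₂ = 17.9 × 12.4783/11.8062 = 17.9 × 1.0569 = 18.9190 km/h

18.9 km/h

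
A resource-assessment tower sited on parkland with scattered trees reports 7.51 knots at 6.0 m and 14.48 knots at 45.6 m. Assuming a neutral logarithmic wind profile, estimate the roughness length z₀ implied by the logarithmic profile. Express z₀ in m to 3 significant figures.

Log law: V(z) ∝ ln(z/z₀). With r = V₁/V₂ = 7.51/14.48 = 0.51865,
r · ln(z₂/z₀) = ln(z₁/z₀) ⇒ ln z₀ = (ln z₁ − r·ln z₂)/(1 − r)
ln z₀ = (1.79176 − 0.51865×3.81991) / 0.48135 = -0.3935
z₀ = exp(-0.3935) = 0.6747 m

z₀ ≈ 0.675 m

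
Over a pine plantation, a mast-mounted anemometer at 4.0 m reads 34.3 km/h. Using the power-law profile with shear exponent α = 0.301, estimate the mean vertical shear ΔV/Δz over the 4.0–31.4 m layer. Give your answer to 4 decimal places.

1.0757 km/h/m

Power law: V₂ = V₁ · (z₂/z₁)^α = 34.3 × (7.8500)^0.301 = 63.7749 km/h
ΔV/Δz = (63.7749 − 34.3)/(31.4 − 4.0) = 29.4749/27.4000 = 1.07573 km/h/m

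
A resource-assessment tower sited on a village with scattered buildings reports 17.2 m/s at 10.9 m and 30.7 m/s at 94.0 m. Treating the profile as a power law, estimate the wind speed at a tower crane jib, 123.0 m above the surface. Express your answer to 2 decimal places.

First find α: α = ln(V₂/V₁)/ln(z₂/z₁) = ln(30.7/17.2)/ln(94.0/10.9) = 0.57935/2.15453 = 0.2689
Extrapolate from 94.0 m to 123.0 m: V₃ = 30.7 × (123.0/94.0)^0.2689 = 30.7 × 1.0750 = 33.0020 m/s

33.00 m/s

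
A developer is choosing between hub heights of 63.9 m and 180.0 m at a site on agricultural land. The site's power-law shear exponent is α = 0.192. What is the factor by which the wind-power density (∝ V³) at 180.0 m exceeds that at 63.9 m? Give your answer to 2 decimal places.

Speed ratio: V_B/V_A = (z_B/z_A)^α = (180.0/63.9)^0.192 = (2.8169)^0.192 = 1.21999
Power-density ratio: P_B/P_A = (V_B/V_A)³ = (1.21999)³ = 1.81580

1.82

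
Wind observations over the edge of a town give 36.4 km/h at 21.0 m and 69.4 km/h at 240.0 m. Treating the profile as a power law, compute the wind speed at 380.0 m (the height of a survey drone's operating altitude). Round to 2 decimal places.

78.38 km/h

First find α: α = ln(V₂/V₁)/ln(z₂/z₁) = ln(69.4/36.4)/ln(240.0/21.0) = 0.64532/2.43612 = 0.2649
Extrapolate from 240.0 m to 380.0 m: V₃ = 69.4 × (380.0/240.0)^0.2649 = 69.4 × 1.1294 = 78.3836 km/h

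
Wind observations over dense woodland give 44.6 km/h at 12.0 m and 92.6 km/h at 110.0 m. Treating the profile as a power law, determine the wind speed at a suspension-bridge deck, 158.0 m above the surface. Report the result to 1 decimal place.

First find α: α = ln(V₂/V₁)/ln(z₂/z₁) = ln(92.6/44.6)/ln(110.0/12.0) = 0.73056/2.21557 = 0.3297
Extrapolate from 110.0 m to 158.0 m: V₃ = 92.6 × (158.0/110.0)^0.3297 = 92.6 × 1.1268 = 104.3438 km/h

104.3 km/h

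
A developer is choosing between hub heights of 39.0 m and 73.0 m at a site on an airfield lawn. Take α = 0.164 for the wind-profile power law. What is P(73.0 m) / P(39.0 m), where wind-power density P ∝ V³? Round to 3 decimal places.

1.361

Speed ratio: V_B/V_A = (z_B/z_A)^α = (73.0/39.0)^0.164 = (1.8718)^0.164 = 1.10828
Power-density ratio: P_B/P_A = (V_B/V_A)³ = (1.10828)³ = 1.36129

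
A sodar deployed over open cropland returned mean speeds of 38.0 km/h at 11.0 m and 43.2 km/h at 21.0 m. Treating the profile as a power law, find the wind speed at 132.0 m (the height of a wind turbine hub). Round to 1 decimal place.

62.2 km/h

First find α: α = ln(V₂/V₁)/ln(z₂/z₁) = ln(43.2/38.0)/ln(21.0/11.0) = 0.12825/0.64663 = 0.1983
Extrapolate from 21.0 m to 132.0 m: V₃ = 43.2 × (132.0/21.0)^0.1983 = 43.2 × 1.4400 = 62.2060 km/h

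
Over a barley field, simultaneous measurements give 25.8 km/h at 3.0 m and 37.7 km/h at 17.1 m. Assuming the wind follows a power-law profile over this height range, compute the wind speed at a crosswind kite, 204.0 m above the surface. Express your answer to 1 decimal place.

First find α: α = ln(V₂/V₁)/ln(z₂/z₁) = ln(37.7/25.8)/ln(17.1/3.0) = 0.37929/1.74047 = 0.2179
Extrapolate from 17.1 m to 204.0 m: V₃ = 37.7 × (204.0/17.1)^0.2179 = 37.7 × 1.7164 = 64.7088 km/h

64.7 km/h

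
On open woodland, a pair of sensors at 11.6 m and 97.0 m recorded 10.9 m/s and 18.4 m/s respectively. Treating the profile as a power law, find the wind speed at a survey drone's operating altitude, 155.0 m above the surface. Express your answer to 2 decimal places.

First find α: α = ln(V₂/V₁)/ln(z₂/z₁) = ln(18.4/10.9)/ln(97.0/11.6) = 0.52359/2.12371 = 0.2465
Extrapolate from 97.0 m to 155.0 m: V₃ = 18.4 × (155.0/97.0)^0.2465 = 18.4 × 1.1225 = 20.6540 m/s

20.65 m/s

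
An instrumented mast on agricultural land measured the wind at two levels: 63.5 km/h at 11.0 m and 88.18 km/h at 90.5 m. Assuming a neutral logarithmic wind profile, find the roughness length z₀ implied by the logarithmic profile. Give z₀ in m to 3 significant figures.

z₀ ≈ 0.0486 m

Log law: V(z) ∝ ln(z/z₀). With r = V₁/V₂ = 63.5/88.18 = 0.72012,
r · ln(z₂/z₀) = ln(z₁/z₀) ⇒ ln z₀ = (ln z₁ − r·ln z₂)/(1 − r)
ln z₀ = (2.39790 − 0.72012×4.50535) / 0.27988 = -3.0244
z₀ = exp(-3.0244) = 0.04858 m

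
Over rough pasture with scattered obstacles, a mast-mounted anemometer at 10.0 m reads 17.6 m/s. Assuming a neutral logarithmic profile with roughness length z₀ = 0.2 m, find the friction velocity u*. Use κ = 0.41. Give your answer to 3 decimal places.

Log law: V(z) = (u*/κ) · ln(z/z₀) ⇒ u* = κ · V / ln(z/z₀)
u* = 0.41 × 17.6 / ln(10.0/0.2) = 0.41 × 17.6 / 3.9120
   = 7.2160 / 3.9120 = 1.8446 m/s

u* ≈ 1.845 m/s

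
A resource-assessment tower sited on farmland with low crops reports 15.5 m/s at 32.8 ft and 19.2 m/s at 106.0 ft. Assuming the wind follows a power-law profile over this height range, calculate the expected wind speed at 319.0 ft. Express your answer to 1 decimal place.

First find α: α = ln(V₂/V₁)/ln(z₂/z₁) = ln(19.2/15.5)/ln(106.0/32.8) = 0.21407/1.17301 = 0.1825
Extrapolate from 106.0 ft to 319.0 ft: V₃ = 19.2 × (319.0/106.0)^0.1825 = 19.2 × 1.2227 = 23.4759 m/s

23.5 m/s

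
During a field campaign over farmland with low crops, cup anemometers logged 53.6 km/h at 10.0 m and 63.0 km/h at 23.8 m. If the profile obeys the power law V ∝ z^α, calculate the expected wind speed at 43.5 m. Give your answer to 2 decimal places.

70.49 km/h

First find α: α = ln(V₂/V₁)/ln(z₂/z₁) = ln(63.0/53.6)/ln(23.8/10.0) = 0.16159/0.86710 = 0.1864
Extrapolate from 23.8 m to 43.5 m: V₃ = 63.0 × (43.5/23.8)^0.1864 = 63.0 × 1.1189 = 70.4934 km/h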